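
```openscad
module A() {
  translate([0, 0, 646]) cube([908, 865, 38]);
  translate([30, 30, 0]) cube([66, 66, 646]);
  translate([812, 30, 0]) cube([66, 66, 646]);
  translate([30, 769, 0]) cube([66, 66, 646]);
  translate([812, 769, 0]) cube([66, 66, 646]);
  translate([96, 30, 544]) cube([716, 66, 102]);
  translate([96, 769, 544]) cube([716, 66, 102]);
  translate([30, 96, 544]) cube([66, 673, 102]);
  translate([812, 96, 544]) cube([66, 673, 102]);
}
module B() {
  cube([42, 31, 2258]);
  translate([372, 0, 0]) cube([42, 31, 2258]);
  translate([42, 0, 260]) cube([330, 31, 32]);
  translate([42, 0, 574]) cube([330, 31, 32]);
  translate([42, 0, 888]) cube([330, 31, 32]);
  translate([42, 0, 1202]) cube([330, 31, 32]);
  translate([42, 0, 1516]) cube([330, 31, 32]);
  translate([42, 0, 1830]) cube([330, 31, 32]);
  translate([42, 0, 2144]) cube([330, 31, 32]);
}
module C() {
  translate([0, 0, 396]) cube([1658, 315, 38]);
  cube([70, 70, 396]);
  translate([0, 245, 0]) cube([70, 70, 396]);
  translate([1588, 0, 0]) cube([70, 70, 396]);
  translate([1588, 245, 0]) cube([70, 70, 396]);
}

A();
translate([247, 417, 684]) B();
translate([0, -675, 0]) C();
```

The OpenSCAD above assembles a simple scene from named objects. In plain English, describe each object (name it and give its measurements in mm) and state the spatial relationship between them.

A is a table: top 908 mm (x) × 865 mm (y), 38 mm thick, upper face at z = 684 mm, on four 66×66 mm square legs, each inset 30 mm from the nearest pair of top edges, running from z = 0 to the bottom of the top. Four apron rails, 66 mm thick and 102 mm tall, run between adjacent legs with their top edges flush with the underside of the top and their outer faces flush with the legs' outer faces.

B is a straight ladder. Two 42×31 mm vertical rails, 2258 mm tall, stand 414 mm apart (outside-to-outside) with their front faces coplanar on the −y side. 7 rungs, each 31 mm deep and 32 mm tall, span between the inner faces of the rails, front faces flush with the rails. The lowest rung's underside is at z = 260 mm and rungs are spaced 314 mm apart (underside to underside).

C is a long wooden bench with a 1658 mm (x) × 315 mm (y) seat, 38 mm thick, its top surface 434 mm above the floor. Four 70 mm square legs at the seat corners, flush with the edges, run from z = 0 to the seat underside.

The ladder is on top of the table, centred. The bench is on the floor beside the table on its −y side.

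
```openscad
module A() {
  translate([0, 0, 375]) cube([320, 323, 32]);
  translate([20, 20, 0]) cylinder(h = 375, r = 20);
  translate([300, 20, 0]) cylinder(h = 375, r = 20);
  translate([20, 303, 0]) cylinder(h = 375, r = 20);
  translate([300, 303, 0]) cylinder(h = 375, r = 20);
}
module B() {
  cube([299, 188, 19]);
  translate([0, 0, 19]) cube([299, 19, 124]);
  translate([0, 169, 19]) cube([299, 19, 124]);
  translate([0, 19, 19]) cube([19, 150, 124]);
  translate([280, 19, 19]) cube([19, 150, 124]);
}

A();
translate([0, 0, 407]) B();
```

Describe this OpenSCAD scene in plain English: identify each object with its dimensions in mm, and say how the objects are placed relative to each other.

A is a simple wooden stool: a rectangular seat 320 mm (x) by 323 mm (y), 32 mm thick, top face at z = 407 mm, on four round legs, each 40 mm in diameter. The legs rest on z = 0, each leg's axis is inset half a diameter from the nearest pair of seat edges (so the leg's bounding box is flush with the corner).

B is an open-topped rectangular box: outside dimensions 299×188×143 mm, with a uniform wall and base thickness of 19 mm. The base is a full 299×188 slab on the floor; four walls sit on top of the base. The front and back walls (the −y and +y sides) span the full width; the two side walls fit between them.

The open box is on top of the stool.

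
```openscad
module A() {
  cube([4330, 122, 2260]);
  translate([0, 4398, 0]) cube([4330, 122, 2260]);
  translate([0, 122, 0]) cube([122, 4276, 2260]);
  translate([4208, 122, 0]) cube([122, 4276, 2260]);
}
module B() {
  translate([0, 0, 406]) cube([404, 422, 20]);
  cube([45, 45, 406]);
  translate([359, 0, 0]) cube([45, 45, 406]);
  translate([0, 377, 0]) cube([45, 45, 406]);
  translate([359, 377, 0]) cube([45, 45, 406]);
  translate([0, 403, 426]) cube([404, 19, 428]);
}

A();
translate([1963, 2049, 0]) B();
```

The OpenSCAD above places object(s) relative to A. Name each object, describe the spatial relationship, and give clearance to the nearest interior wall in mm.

A is a house frame. B is a chair. The chair sits inside the house frame, centred. The clearance to the nearest interior wall is 1841 mm.

Clearances: x = 1841, y = 1927; minimum 1841 mm.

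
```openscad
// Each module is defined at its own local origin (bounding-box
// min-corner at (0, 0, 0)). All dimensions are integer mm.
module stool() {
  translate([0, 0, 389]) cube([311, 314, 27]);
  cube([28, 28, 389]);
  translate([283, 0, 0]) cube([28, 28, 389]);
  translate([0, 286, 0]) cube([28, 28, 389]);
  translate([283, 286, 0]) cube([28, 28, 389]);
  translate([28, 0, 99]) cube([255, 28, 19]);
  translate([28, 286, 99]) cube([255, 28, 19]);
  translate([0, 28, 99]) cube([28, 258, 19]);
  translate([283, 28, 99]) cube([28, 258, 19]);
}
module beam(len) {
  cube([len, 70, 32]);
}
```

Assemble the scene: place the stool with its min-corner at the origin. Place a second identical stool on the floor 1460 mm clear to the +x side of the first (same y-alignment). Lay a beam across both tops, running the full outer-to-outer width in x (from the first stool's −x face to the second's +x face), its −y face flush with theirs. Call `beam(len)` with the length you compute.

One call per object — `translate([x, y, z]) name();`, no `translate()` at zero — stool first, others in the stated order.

stool();
translate([1771, 0, 0]) stool();
translate([0, 0, 416]) beam(2082);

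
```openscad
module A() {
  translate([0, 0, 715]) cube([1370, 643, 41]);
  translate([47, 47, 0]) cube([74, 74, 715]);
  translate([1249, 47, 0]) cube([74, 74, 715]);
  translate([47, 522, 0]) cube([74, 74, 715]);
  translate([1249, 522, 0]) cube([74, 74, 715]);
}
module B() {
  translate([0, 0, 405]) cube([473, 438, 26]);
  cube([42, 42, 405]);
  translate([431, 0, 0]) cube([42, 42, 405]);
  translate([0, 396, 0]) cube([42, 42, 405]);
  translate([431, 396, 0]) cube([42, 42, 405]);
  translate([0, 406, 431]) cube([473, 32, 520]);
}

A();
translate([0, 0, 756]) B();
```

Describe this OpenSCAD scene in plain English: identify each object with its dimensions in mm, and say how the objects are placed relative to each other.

A is a table with a 1370×643 mm rectangular top, 41 mm thick, top surface at z = 756 mm, supported by four 74×74 mm square legs, each inset 47 mm from the nearest pair of top edges, running from the floor.

B is a chair. The seat is a 473×438×26 mm slab with its top at z = 431 mm, on four 42×42 mm corner legs (flush with the seat edges, standing on z = 0). A flat backrest 32 mm thick, 520 mm tall, spans the full seat width and rises from the seat top along its +y edge, rear face flush with the rear of the seat.

The chair is on top of the table.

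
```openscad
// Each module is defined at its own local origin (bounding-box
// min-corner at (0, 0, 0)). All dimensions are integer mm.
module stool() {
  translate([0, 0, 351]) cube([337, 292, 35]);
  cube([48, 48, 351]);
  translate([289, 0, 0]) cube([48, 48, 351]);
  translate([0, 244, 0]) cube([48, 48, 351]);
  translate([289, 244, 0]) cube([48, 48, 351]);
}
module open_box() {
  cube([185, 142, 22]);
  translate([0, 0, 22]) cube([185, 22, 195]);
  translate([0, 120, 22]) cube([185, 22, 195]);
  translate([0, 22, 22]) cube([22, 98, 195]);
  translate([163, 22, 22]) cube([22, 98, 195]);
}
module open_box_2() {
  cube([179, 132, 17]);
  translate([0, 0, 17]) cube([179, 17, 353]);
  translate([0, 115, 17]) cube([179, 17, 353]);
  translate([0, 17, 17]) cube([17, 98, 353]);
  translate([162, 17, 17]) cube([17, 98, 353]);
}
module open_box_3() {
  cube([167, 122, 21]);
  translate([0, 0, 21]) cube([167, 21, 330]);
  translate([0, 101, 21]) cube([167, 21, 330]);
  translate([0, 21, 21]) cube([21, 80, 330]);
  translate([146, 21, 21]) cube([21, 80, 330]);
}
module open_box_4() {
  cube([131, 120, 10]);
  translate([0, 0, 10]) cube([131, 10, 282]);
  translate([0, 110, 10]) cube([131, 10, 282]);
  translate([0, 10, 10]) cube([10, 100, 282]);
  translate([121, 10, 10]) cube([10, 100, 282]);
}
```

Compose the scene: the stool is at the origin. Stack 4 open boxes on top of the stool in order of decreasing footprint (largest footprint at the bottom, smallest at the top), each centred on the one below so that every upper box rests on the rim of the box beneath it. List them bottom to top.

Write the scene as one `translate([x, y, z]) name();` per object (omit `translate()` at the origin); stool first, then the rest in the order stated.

stool();
translate([76, 75, 386]) open_box();
translate([79, 80, 603]) open_box_2();
translate([85, 85, 973]) open_box_3();
translate([103, 86, 1324]) open_box_4();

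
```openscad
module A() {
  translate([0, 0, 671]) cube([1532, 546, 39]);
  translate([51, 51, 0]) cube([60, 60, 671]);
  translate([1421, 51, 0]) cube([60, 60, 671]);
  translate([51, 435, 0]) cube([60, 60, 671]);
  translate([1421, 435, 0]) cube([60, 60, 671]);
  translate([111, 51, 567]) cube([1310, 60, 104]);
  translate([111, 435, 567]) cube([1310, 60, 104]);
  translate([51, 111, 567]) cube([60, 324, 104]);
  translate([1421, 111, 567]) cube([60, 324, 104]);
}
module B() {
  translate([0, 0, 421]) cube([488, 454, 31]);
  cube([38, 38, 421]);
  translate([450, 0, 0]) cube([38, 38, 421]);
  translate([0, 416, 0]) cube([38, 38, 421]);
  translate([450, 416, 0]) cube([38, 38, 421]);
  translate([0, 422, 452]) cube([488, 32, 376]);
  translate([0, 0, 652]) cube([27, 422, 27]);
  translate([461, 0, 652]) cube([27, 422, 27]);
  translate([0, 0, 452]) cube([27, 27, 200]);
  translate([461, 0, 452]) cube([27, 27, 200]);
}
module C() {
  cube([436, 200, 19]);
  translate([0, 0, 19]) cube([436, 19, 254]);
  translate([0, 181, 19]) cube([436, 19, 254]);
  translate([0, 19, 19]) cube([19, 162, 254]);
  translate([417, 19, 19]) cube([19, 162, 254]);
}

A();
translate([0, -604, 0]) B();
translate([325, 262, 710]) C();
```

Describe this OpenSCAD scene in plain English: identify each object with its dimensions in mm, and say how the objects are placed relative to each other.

A is a table with a 1532×546 mm rectangular top, 39 mm thick, top surface at z = 710 mm, supported by four 60×60 mm square legs, each inset 51 mm from the nearest pair of top edges, running from the floor. Four apron rails, 60 mm thick and 104 mm tall, run between adjacent legs with their top edges flush with the underside of the top and their outer faces flush with the legs' outer faces.

B is a chair: 488×454 mm seat, 31 mm thick, top at z = 452 mm, on four 38 mm square corner legs flush with the seat edges. A 32 mm thick backrest slab spans the full seat width, extending 376 mm above the seat top, its back face flush with the seat's +y edge. Two armrests of 27×27 mm section run along each side from the seat's front edge to the front of the backrest, top faces 227 mm above the seat top and outer faces flush with the seat's x-edges; a 27×27 mm post under the front of each armrest stands on the seat at the front corner.

C is an open storage box with external size 436×200×273 mm and wall thickness 19 mm (the base is also 19 mm thick). The base covers the whole footprint; the four walls stand on the base, with the y-facing walls full-width and the x-facing walls fitting between their inner faces.

The chair is on the floor beside the table on its −y side. The open box is on top of the table.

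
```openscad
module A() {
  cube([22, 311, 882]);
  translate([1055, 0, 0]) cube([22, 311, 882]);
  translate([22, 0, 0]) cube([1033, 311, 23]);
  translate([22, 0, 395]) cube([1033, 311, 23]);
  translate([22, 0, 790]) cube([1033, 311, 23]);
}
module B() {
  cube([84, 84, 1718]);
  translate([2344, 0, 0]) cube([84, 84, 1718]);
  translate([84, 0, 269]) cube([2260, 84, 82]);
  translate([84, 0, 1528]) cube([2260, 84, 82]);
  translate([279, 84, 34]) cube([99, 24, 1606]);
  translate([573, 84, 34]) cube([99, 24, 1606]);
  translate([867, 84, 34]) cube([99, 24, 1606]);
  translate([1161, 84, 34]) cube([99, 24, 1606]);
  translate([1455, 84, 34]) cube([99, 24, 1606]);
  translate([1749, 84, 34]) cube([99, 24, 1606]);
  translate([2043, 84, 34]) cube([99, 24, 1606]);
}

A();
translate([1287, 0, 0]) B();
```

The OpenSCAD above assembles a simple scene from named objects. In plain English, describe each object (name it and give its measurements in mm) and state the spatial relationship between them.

A is a bookshelf 1077 mm wide overall, 311 mm deep and 882 mm tall. The two sides are 22 mm thick vertical panels. 3 horizontal shelves of 23 mm thickness span between the inner faces of the sides; the lowest shelf sits on the floor and shelves are stacked with a clear vertical gap of 372 mm between each pair.

B is a fence section. Two 84×84 mm posts, 1718 mm tall, stand on the floor with a clear span of 2260 mm between their inner faces. Two horizontal rails of 84×82 mm section span the gap between the posts with their undersides at z = 269 mm and z = 1528 mm, flush with the posts' −y face. 7 pickets, each 99 mm wide, 24 mm thick and 1606 mm tall, are fixed to the +y face of the rails with their bottoms at z = 34 mm, evenly spaced across the span with equal gaps (rounded down to the nearest mm) at the −x end and between each pair — any rounding remainder accumulates at the +x end.

The fence section is on the floor beside the bookshelf on its +x side.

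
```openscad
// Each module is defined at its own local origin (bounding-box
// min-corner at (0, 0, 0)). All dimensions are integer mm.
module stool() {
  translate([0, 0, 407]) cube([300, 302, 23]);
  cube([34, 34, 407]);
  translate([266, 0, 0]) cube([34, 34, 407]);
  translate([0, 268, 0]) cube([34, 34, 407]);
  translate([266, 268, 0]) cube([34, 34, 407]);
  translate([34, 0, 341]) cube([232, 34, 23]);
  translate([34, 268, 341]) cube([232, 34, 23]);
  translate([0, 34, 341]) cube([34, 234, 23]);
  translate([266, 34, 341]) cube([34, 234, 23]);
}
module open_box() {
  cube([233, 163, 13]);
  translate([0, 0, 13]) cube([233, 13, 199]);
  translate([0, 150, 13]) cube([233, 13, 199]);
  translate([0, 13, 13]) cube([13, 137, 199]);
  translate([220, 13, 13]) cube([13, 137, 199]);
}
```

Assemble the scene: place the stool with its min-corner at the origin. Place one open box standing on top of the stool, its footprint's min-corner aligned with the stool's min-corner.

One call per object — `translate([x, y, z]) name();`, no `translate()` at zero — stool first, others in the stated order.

stool();
translate([0, 0, 430]) open_box();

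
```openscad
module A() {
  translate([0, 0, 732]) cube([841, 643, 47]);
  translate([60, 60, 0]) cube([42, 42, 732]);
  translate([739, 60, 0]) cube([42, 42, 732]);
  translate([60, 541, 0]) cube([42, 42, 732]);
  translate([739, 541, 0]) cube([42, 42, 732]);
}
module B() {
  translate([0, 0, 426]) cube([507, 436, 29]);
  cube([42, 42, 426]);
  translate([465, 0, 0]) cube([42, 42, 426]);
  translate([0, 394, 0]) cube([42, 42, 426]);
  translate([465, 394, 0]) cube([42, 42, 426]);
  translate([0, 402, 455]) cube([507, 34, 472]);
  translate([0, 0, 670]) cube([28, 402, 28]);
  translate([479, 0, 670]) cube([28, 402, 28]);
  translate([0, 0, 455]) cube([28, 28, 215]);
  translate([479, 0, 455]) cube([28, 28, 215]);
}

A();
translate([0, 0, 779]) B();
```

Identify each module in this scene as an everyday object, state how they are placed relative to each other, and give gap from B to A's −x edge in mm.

A is a table. B is a chair. The chair is on top of the table. The gap from the chair to the table's −x edge is 0 mm.

The chair's min-x is at 0; the table's min-x is 0; gap = 0 mm.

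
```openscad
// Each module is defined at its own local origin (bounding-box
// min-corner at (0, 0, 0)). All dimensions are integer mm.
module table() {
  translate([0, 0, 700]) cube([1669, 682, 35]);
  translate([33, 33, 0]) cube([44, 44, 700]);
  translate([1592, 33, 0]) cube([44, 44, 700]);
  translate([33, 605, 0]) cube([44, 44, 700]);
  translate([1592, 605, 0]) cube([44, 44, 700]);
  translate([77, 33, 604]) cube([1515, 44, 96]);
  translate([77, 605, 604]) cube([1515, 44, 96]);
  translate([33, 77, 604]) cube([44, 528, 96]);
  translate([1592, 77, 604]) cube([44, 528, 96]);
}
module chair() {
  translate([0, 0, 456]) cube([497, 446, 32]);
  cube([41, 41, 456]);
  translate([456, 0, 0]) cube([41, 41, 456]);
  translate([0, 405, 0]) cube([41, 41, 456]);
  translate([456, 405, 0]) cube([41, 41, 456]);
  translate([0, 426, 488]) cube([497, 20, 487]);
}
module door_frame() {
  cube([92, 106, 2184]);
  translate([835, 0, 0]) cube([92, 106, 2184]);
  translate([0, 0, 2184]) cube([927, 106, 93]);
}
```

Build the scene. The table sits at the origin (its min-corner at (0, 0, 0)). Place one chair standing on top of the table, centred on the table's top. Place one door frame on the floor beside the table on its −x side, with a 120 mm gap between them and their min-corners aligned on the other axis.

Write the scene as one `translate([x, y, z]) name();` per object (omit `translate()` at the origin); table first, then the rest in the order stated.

table();
translate([586, 118, 735]) chair();
translate([-1047, 0, 0]) door_frame();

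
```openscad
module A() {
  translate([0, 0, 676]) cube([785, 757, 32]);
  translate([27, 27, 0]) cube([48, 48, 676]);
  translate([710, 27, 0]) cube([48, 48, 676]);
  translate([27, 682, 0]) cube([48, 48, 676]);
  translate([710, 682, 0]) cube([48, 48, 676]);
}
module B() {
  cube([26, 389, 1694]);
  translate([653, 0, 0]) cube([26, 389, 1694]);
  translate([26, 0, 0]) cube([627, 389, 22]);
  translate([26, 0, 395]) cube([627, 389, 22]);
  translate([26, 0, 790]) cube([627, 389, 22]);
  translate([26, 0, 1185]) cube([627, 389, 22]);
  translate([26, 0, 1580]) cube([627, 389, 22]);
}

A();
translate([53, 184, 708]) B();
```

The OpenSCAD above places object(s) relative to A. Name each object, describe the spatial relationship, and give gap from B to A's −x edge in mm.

A is a table. B is a bookshelf. The bookshelf is on top of the table, centred. The gap from the bookshelf to the table's −x edge is 53 mm.

The bookshelf's min-x is at 53; the table's min-x is 0; gap = 53 mm.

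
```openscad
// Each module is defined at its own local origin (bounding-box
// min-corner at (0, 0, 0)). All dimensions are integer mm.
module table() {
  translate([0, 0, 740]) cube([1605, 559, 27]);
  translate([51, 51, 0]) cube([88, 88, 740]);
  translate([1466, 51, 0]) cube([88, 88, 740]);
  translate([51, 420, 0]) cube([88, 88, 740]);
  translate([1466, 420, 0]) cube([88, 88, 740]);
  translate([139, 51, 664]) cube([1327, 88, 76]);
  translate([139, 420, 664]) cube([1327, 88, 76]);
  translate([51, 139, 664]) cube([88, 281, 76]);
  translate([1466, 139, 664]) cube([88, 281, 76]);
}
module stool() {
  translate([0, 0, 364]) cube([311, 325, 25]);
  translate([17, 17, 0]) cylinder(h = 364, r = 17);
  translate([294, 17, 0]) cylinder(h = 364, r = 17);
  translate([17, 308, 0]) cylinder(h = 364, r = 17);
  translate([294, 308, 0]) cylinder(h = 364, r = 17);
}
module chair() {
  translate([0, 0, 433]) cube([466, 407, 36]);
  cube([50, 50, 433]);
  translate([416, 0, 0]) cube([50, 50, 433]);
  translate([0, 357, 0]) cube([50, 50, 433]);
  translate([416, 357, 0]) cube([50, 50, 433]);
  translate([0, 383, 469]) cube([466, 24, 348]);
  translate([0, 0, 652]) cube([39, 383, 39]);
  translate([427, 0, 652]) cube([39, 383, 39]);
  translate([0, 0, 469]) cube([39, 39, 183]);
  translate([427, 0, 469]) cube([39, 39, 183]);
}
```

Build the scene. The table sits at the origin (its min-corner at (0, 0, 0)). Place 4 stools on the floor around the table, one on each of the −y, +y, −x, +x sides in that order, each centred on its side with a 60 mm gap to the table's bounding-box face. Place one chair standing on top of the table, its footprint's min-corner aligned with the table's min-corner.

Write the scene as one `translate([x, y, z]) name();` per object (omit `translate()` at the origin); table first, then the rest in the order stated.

table();
translate([647, -385, 0]) stool();
translate([647, 619, 0]) stool();
translate([-371, 117, 0]) stool();
translate([1665, 117, 0]) stool();
translate([0, 0, 767]) chair();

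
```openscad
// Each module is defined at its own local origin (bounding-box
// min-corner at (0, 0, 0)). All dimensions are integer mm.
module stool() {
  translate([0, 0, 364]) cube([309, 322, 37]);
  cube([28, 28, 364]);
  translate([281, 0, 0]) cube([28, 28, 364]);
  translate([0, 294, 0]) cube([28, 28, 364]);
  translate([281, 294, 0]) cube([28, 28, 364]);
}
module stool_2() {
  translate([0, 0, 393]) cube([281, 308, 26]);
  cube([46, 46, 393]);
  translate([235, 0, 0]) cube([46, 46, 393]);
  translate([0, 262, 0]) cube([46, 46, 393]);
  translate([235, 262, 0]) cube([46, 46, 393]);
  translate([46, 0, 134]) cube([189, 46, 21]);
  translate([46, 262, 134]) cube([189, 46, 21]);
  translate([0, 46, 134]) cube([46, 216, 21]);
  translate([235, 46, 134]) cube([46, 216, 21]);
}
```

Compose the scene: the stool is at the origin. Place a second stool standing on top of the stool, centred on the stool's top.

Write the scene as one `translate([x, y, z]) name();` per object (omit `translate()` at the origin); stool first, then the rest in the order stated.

stool();
translate([14, 7, 401]) stool_2();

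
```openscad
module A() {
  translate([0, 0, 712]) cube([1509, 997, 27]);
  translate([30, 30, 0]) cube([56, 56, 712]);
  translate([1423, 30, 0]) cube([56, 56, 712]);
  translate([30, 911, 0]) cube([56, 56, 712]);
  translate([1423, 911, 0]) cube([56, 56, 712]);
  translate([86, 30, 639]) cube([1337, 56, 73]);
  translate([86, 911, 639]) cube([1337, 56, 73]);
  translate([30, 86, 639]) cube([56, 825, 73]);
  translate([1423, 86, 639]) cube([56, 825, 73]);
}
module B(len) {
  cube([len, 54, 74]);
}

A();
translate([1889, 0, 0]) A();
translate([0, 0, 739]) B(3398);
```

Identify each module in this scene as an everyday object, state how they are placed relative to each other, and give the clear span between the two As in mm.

Second table starts at x = 1889; first ends at x = 1509; clear span = 1889 − 1509 = 380 mm.

A is a table. B is a beam. A beam spans the tops of two tables. The clear span between the two tables is 380 mm.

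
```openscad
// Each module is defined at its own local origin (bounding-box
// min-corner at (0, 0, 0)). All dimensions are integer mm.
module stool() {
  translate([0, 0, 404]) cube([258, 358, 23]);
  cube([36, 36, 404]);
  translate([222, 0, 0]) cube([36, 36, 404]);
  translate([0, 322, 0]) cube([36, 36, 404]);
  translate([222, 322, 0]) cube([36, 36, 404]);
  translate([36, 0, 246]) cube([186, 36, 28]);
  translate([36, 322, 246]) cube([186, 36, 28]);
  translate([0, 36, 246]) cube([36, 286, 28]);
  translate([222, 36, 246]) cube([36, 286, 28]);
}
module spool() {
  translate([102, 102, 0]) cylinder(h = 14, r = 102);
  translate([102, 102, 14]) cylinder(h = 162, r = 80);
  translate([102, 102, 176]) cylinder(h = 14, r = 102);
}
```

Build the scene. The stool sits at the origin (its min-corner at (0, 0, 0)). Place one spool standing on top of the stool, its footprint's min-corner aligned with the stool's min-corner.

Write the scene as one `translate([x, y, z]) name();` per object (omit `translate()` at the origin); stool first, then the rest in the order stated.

stool();
translate([0, 0, 427]) spool();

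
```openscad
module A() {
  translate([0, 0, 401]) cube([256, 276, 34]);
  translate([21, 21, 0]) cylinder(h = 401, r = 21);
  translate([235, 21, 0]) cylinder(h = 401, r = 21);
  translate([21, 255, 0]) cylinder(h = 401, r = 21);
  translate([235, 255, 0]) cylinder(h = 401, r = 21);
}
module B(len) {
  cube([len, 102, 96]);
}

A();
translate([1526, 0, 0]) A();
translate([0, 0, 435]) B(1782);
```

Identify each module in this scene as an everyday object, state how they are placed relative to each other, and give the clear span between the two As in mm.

Second stool starts at x = 1526; first ends at x = 256; clear span = 1526 − 256 = 1270 mm.

A is a stool. B is a beam. A beam spans the tops of two stools. The clear span between the two stools is 1270 mm.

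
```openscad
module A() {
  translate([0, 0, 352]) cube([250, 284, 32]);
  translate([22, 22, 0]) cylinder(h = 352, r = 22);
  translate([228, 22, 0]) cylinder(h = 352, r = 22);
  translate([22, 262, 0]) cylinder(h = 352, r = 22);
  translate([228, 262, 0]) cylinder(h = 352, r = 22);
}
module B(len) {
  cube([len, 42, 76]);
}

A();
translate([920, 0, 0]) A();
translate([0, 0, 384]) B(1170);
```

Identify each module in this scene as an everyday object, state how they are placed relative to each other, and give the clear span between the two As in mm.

Second stool starts at x = 920; first ends at x = 250; clear span = 920 − 250 = 670 mm.

A is a stool. B is a beam. A beam spans the tops of two stools. The clear span between the two stools is 670 mm.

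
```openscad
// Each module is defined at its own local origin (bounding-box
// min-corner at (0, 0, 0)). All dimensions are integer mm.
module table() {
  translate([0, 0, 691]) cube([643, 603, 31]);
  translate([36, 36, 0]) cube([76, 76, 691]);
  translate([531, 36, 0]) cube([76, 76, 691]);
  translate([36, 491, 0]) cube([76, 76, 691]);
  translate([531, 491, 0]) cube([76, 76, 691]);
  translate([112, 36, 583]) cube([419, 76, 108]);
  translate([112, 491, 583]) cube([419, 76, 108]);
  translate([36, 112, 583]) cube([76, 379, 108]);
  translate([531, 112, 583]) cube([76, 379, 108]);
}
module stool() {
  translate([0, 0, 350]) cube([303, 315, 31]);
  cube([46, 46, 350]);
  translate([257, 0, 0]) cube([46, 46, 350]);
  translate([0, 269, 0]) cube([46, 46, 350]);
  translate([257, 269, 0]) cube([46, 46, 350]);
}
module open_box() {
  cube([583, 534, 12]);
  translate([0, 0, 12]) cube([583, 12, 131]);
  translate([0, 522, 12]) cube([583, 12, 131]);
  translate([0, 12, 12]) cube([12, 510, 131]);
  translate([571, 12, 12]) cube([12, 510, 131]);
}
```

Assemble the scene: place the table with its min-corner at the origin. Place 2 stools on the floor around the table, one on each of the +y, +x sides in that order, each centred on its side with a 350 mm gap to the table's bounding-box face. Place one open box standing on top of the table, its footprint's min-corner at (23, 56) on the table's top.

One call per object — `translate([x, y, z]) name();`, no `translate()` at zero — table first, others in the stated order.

table();
translate([170, 953, 0]) stool();
translate([993, 144, 0]) stool();
translate([23, 56, 722]) open_box();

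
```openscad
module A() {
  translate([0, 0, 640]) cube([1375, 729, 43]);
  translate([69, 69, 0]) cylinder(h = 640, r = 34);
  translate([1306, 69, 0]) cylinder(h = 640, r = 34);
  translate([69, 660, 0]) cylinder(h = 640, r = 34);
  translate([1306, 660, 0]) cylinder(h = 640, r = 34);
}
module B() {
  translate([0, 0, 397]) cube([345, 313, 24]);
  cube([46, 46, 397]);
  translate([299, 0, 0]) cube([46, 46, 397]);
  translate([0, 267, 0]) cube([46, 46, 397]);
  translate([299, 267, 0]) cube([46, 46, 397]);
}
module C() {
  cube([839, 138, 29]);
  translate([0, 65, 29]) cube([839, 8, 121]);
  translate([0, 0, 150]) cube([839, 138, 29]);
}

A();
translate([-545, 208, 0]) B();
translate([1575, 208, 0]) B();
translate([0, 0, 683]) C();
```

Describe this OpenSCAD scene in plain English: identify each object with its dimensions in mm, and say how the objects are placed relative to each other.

A is a table: top 1375 mm (x) × 729 mm (y), 43 mm thick, upper face at z = 683 mm, on four round legs of 68 mm diameter, each leg's bounding box inset 35 mm from the nearest pair of top edges, running from z = 0 to the bottom of the top.

B is a simple wooden stool: a rectangular seat 345 mm (x) by 313 mm (y), 24 mm thick, top face at z = 421 mm, on four square legs, each 46×46 mm in cross-section. The legs rest on z = 0, each flush with a corner of the seat.

C is an I-beam lying along x, 839 mm long. Overall section height 179 mm. Two flanges 138 mm wide (y) and 29 mm thick, one on the floor and one at the top; a web 8 mm thick runs between them, centred on the flange width.

Two stools sit around the table at the −x, +x sides. The I-beam is on top of the table.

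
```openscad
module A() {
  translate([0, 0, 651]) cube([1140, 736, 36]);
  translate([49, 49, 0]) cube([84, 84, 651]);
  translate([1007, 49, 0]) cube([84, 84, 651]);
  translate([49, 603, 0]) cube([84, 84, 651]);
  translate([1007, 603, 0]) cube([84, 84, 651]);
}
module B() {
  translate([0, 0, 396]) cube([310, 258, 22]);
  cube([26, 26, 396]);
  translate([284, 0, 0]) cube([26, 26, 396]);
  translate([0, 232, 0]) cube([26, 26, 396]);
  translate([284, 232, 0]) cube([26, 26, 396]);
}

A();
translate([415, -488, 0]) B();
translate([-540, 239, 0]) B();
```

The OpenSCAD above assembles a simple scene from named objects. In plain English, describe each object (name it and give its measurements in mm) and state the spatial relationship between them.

A is a rectangular dining table. The top is 1140×736×36 mm with its upper surface at z = 687 mm. It stands on four 84×84 mm square legs, each inset 49 mm from the nearest pair of top edges, running from the floor to the underside of the top.

B is a simple wooden stool: a rectangular seat 310 mm (x) by 258 mm (y), 22 mm thick, top face at z = 418 mm, on four square legs, each 26×26 mm in cross-section. The legs rest on z = 0, each flush with a corner of the seat.

Two stools sit around the table at the −y, −x sides.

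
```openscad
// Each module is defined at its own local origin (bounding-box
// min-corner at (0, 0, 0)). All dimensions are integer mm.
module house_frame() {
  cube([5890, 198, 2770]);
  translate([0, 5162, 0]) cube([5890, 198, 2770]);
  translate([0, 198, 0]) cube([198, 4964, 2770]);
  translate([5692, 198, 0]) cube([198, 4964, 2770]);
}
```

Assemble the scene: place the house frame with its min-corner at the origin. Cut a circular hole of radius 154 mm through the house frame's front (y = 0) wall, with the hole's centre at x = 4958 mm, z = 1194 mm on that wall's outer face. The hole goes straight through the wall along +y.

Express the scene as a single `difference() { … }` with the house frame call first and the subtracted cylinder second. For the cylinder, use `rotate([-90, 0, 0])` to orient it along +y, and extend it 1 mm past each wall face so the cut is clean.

difference() {
  house_frame();
  translate([4958, -1, 1194]) rotate([-90, 0, 0]) cylinder(h = 200, r = 154);
}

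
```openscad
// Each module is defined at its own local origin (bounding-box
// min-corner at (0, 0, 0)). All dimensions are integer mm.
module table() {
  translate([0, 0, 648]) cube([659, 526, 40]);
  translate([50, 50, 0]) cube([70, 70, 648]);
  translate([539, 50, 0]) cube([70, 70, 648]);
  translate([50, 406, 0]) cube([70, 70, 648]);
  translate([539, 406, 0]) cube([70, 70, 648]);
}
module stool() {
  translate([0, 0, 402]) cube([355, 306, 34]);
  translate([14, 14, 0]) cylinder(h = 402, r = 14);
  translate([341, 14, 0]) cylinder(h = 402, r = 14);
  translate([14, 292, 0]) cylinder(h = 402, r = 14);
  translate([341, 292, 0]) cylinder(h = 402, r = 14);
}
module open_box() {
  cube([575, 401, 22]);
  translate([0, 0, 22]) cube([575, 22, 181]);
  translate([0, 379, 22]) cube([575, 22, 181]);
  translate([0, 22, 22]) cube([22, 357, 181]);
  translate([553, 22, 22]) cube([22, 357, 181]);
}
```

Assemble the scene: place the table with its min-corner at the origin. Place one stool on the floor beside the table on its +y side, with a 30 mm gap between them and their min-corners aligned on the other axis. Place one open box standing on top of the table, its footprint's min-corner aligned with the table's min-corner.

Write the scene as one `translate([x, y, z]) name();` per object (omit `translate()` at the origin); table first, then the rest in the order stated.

table();
translate([0, 556, 0]) stool();
translate([0, 0, 688]) open_box();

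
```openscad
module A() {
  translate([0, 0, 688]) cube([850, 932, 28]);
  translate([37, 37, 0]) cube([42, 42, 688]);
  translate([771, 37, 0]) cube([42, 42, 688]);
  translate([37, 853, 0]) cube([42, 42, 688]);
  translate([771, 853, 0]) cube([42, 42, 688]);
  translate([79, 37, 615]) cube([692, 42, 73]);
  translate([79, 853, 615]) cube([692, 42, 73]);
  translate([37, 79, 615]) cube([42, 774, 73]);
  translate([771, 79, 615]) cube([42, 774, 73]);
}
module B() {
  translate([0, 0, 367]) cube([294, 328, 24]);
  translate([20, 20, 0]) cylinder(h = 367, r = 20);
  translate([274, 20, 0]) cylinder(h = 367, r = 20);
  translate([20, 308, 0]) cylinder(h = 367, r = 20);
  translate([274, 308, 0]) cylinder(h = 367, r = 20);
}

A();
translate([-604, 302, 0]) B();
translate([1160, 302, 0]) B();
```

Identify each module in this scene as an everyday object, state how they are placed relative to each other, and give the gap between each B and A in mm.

A is a table. B is a stool. Two stools sit around the table at the −x, +x sides. The gap between each stool and the table is 310 mm.

Each stool's nearest face is 310 mm from the table's bounding box.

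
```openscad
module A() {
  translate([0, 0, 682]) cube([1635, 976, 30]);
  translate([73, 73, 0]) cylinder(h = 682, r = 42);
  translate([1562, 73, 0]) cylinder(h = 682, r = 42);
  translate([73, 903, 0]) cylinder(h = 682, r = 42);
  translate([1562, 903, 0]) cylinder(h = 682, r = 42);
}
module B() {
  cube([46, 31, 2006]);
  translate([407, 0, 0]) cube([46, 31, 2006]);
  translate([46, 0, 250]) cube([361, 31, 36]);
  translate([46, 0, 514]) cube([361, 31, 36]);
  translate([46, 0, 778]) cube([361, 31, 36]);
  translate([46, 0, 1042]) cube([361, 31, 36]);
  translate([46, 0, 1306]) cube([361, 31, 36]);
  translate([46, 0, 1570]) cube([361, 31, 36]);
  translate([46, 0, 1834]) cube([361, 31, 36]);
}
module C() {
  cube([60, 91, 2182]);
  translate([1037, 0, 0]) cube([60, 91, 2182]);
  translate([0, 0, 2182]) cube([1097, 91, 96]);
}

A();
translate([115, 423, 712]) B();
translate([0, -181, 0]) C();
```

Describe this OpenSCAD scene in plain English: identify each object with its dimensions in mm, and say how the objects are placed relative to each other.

A is a rectangular dining table. The top is 1635×976×30 mm with its upper surface at z = 712 mm. It stands on four round legs of 84 mm diameter, each leg's bounding box inset 31 mm from the nearest pair of top edges, running from the floor to the underside of the top.

B is a wooden ladder with two side rails of 46×31 mm section and 2006 mm height, set 453 mm apart overall. Between them run 7 rectangular rungs (31 mm deep, 36 mm thick), front faces flush with the rails' −y face. The bottom of the first rung is 250 mm above the floor and each subsequent rung is 264 mm higher than the one below.

C is a door frame. The clear opening is 977 mm wide and 2182 mm high. Two 60 mm wide jambs, 91 mm deep, stand either side of the opening from the floor to the top of the opening. A 96 mm thick head sits across the top of both jambs, spanning the full outside width of the frame.

The ladder is on top of the table. The door frame is on the floor beside the table on its −y side.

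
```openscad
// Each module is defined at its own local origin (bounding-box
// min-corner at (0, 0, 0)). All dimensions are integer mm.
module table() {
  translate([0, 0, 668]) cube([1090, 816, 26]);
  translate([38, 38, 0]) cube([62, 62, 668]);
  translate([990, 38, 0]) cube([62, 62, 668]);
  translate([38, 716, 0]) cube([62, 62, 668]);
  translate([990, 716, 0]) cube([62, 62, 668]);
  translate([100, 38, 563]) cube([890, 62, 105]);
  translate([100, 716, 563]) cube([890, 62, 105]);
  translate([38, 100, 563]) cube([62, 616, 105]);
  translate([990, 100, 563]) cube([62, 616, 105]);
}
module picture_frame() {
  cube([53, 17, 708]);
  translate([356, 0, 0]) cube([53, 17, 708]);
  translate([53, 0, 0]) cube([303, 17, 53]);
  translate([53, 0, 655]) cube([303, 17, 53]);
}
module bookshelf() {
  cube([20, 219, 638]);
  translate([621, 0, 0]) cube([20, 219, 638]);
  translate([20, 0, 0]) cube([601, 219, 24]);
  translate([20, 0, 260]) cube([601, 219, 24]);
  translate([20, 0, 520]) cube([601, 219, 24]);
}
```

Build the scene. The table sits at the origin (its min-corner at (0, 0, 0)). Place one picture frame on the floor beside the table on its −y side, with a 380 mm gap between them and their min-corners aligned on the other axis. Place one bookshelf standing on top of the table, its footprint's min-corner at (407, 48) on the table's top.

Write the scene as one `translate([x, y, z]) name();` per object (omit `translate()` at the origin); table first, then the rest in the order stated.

table();
translate([0, -397, 0]) picture_frame();
translate([407, 48, 694]) bookshelf();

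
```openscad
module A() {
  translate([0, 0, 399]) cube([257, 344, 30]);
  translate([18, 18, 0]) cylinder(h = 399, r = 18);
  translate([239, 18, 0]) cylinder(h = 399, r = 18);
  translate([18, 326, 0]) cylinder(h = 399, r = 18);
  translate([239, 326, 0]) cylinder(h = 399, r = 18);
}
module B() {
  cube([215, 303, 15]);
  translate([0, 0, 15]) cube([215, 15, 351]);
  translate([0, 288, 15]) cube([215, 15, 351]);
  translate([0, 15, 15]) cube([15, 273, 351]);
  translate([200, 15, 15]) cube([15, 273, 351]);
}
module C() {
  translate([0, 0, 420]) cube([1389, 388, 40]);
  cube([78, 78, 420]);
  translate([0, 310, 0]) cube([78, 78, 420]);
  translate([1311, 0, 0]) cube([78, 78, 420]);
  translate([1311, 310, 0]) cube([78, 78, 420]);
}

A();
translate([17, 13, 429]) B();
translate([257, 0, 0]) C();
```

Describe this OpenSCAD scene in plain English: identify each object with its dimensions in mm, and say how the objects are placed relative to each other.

A is a four-legged stool. The seat is 257×344 mm, 30 mm thick, top at z = 429 mm. It stands on four round legs, each 36 mm in diameter, from z = 0 to the seat underside, each leg's axis is inset half a diameter from the nearest pair of seat edges (so the leg's bounding box is flush with the corner).

B is an open-topped rectangular box: outside dimensions 215×303×366 mm, with a uniform wall and base thickness of 15 mm. The base is a full 215×303 slab on the floor; four walls sit on top of the base. The front and back walls (the −y and +y sides) span the full width; the two side walls fit between them.

C is a long wooden bench with a 1389 mm (x) × 388 mm (y) seat, 40 mm thick, its top surface 460 mm above the floor. Four 78 mm square legs at the seat corners, flush with the edges, run from z = 0 to the seat underside.

The open box is on top of the stool. The bench is against the stool's +x side, with their −y faces flush.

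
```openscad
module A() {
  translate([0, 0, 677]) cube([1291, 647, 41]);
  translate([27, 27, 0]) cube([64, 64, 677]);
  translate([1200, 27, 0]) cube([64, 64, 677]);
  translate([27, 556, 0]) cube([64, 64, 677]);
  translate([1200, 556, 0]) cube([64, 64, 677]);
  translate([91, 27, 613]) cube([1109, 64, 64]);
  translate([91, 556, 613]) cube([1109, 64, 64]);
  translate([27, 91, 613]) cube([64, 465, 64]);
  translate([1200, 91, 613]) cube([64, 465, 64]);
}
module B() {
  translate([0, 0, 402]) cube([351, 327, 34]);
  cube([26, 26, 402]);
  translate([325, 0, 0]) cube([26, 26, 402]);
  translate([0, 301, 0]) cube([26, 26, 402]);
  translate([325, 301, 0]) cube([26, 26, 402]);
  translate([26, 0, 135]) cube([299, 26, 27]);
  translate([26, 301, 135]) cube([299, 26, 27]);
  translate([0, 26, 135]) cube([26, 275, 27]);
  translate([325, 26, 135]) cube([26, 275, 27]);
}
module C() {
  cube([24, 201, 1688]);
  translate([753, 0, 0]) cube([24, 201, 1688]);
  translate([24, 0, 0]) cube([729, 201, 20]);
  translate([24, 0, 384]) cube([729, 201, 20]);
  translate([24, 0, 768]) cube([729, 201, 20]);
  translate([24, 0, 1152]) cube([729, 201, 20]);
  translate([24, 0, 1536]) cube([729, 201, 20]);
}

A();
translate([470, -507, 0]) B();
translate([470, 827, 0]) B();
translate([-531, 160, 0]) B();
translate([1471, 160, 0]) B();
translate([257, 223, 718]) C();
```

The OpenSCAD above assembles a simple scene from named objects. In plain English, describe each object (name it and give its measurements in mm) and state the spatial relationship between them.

A is a table: top 1291 mm (x) × 647 mm (y), 41 mm thick, upper face at z = 718 mm, on four 64×64 mm square legs, each inset 27 mm from the nearest pair of top edges, running from z = 0 to the bottom of the top. Four apron rails, 64 mm thick and 64 mm tall, run between adjacent legs with their top edges flush with the underside of the top and their outer faces flush with the legs' outer faces.

B is a four-legged stool. The seat is 351×327 mm, 34 mm thick, top at z = 436 mm. It stands on four square legs, each 26×26 mm in cross-section, from z = 0 to the seat underside, each flush with a corner of the seat. Four stretchers, 26 mm wide and 27 mm tall, connect adjacent legs with their undersides at z = 135 mm, each running between the inner faces of the legs it joins and aligned with the legs' outer faces on the other axis.

C is an open bookshelf. Two side panels, each 24 mm thick, 201 mm deep and 1688 mm tall, stand 777 mm apart (outside-to-outside). Between them sit 5 shelves, each 20 mm thick and 201 mm deep, spanning the full gap between the sides. The bottom shelf rests on the floor (its underside at z = 0) and the clear gap between one shelf's top and the next shelf's underside is 364 mm.

Four stools sit around the table at the −y, +y, −x, +x sides. The bookshelf is on top of the table, centred.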